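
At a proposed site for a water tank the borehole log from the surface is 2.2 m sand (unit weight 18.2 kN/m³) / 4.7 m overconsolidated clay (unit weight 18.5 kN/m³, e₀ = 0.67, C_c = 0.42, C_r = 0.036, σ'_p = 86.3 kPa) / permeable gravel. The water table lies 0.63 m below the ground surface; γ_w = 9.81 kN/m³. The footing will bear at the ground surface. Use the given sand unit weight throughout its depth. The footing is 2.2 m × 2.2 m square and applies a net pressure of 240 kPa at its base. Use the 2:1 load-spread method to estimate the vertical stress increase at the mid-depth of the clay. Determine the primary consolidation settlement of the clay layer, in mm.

Mid-depth of clay below the ground surface: z = 2.2 + 4.7/2 = 4.55 m.
Total vertical stress at mid-clay: σ_v = 18.2×2.2 + 18.5×2.35 = 83.515 kPa.
Pore pressure: u = 9.81×(4.55 − 0.63) = 38.455 kPa.
Initial effective stress: σ'_0 = σ_v − u = 83.515 − 38.455 = 45.06 kPa.
Stress increase at mid-clay by the 2:1 spreading method:
Δσ = qBL/((B+z)(L+z)) = 240×2.2×2.2/((2.2+4.55)(2.2+4.55)) = 25.495 kPa
Final effective stress: σ'_f = 45.06 + 25.495 = 70.555 kPa.
σ'_f = 70.555 ≤ σ'_p = 86.3 kPa, so the clay remains overconsolidated and only the recompression index applies:
S_c = C_r·H/(1+e₀)·log₁₀(σ'_f/σ'_0) = 0.036×4.7/1.67×log₁₀(70.555/45.06)
    = 0.10132 × 0.19474 = 0.01973 m

S_c ≈ 19.7 mm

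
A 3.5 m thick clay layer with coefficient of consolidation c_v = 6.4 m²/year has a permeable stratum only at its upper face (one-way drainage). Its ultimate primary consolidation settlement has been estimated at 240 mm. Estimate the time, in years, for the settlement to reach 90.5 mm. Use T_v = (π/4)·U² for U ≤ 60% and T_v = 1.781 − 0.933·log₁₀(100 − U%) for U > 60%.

Drainage path length: H_d = H = 3.5 m (single drainage).
U = S(t)/S_ult = 90.5/240 = 0.3771.
U ≤ 60%: T_v = (π/4)·U² = (π/4)×0.37708² = 0.11168.
t = T_v·H_d²/c_v = 0.11168×3.5²/6.4 = 0.2138 years.

t ≈ 0.214 years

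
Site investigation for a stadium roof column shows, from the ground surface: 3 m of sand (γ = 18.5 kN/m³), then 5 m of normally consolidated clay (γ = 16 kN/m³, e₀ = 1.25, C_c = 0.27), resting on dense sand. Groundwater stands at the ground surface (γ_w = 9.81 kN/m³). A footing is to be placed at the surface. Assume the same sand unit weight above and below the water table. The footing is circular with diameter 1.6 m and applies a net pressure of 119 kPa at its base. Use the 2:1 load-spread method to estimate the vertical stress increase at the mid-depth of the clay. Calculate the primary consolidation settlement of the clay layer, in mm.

S_c ≈ 35.4 mm

Mid-depth of clay below the ground surface: z = 3 + 5/2 = 5.5 m.
Total vertical stress at mid-clay: σ_v = 18.5×3 + 16×2.5 = 95.5 kPa.
Pore pressure: u = 9.81×(5.5 − 0) = 53.955 kPa.
Initial effective stress: σ'_0 = σ_v − u = 95.5 − 53.955 = 41.545 kPa.
Stress increase at mid-clay by the 2:1 spreading method:
Δσ ≈ qD²/(D+z)² = 119×1.6²/(1.6+5.5)² = 6.0432 kPa
Final effective stress: σ'_f = σ'_0 + Δσ = 41.545 + 6.0432 = 47.588 kPa.
Normally consolidated clay, so the full stress increment lies on the virgin compression line:
S_c = C_c·H/(1+e₀)·log₁₀(σ'_f/σ'_0) = 0.27×5/(1+1.25)×log₁₀(47.588/41.545)
    = 0.6 × 0.058979 = 0.03539 m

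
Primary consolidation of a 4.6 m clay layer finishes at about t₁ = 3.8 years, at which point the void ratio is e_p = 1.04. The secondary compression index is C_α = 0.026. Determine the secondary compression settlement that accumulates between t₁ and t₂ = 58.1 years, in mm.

S_s ≈ 69.4 mm

Secondary compression: S_s = C_α·H/(1+e_p)·log₁₀(t₂/t₁)
S_s = 0.026×4.6/(1+1.04)×log₁₀(58.1/3.8)
    = 0.05863 × 1.184 = 0.06944 m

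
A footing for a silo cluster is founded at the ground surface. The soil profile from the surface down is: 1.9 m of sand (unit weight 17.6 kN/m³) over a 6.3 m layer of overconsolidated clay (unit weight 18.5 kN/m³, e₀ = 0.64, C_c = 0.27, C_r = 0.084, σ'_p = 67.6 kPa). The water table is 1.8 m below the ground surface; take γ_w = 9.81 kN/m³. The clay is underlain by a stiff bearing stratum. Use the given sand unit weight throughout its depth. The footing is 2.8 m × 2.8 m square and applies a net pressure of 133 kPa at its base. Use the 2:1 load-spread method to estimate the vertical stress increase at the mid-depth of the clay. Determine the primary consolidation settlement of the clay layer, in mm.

Mid-depth of clay below the ground surface: z = 1.9 + 6.3/2 = 5.05 m.
Total vertical stress at mid-clay: σ_v = 17.6×1.9 + 18.5×3.15 = 91.715 kPa.
Pore pressure: u = 9.81×(5.05 − 1.8) = 31.883 kPa.
Initial effective stress: σ'_0 = σ_v − u = 91.715 − 31.883 = 59.832 kPa.
Stress increase at mid-clay by the 2:1 spreading method:
Δσ = qBL/((B+z)(L+z)) = 133×2.8×2.8/((2.8+5.05)(2.8+5.05)) = 16.921 kPa
Final effective stress: σ'_f = 59.832 + 16.921 = 76.753 kPa.
σ'_f = 76.753 > σ'_p = 67.6 kPa, so the stress path crosses the preconsolidation pressure — recompression up to σ'_p, then virgin compression beyond:
S_c = H/(1+e₀)·[C_r·log₁₀(σ'_p/σ'_0) + C_c·log₁₀(σ'_f/σ'_p)]
    = 6.3/1.64 × [0.084×log₁₀(67.6/59.832) + 0.27×log₁₀(76.753/67.6)]
    = 3.8415 × [0.0044531 + 0.01489] = 0.07431 m

S_c ≈ 74.3 mm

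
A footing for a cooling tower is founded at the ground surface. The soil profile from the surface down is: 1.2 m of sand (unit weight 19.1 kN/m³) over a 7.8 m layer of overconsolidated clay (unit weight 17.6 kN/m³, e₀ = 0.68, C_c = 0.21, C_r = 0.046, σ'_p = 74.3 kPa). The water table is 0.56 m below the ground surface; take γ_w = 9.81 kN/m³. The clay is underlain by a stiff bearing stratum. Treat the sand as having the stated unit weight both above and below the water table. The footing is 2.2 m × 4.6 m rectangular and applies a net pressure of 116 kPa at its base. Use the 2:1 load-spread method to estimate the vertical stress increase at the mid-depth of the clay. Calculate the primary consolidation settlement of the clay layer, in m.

Mid-depth of clay below the ground surface: z = 1.2 + 7.8/2 = 5.1 m.
Total vertical stress at mid-clay: σ_v = 19.1×1.2 + 17.6×3.9 = 91.56 kPa.
Pore pressure: u = 9.81×(5.1 − 0.56) = 44.537 kPa.
Initial effective stress: σ'_0 = σ_v − u = 91.56 − 44.537 = 47.023 kPa.
Stress increase at mid-clay by the 2:1 spreading method:
Δσ = qBL/((B+z)(L+z)) = 116×2.2×4.6/((2.2+5.1)(4.6+5.1)) = 16.578 kPa
Final effective stress: σ'_f = 47.023 + 16.578 = 63.601 kPa.
σ'_f = 63.601 ≤ σ'_p = 74.3 kPa, so the clay remains overconsolidated and only the recompression index applies:
S_c = C_r·H/(1+e₀)·log₁₀(σ'_f/σ'_0) = 0.046×7.8/1.68×log₁₀(63.601/47.023)
    = 0.21357 × 0.13115 = 0.02801 m

S_c ≈ 0.028 m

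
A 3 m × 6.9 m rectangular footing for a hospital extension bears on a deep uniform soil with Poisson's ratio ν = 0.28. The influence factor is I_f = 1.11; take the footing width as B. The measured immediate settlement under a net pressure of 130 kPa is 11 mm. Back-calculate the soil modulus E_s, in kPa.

E_s ≈ 36300 kPa

S_e = q·B·(1−ν²)/E_s · I_f  ⇒  E_s = q·B·(1−ν²)·I_f / S_e.
E_s = 130 × 3 × 0.9216 × 1.11 / 0.011 = 36270 kPa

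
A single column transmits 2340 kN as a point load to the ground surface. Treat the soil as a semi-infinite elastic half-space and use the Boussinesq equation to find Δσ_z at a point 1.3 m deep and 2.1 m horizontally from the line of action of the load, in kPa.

Δσ_z ≈ 26.7 kPa

Boussinesq vertical stress below a point load on an elastic half-space:
Δσ_z = 3P/(2πz²) · [1 + (r/z)²]^(−5/2)
r/z = 2.1/1.3 = 1.6154; [1+(r/z)²]^(−5/2) = 0.040401.
Δσ_z = 3×2340/(2π×1.3²) × 0.040401 = 661.11 × 0.040401 = 26.71 kPa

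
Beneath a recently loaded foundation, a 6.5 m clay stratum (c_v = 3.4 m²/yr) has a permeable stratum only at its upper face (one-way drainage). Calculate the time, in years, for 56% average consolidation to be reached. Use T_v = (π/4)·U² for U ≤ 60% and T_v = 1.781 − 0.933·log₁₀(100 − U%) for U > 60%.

t ≈ 3.06 years

Drainage path length: H_d = H = 6.5 m (single drainage).
U ≤ 60%: T_v = (π/4)·U² = (π/4)×0.56² = 0.2463.
t = T_v·H_d²/c_v = 0.2463×6.5²/3.4 = 3.061 years.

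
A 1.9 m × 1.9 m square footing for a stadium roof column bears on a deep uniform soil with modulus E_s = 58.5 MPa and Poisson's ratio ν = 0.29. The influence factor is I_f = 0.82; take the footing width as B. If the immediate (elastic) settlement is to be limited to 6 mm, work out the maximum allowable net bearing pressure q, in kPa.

E_s = 58.5 MPa = 58500 kPa.
S_e = q·B·(1−ν²)/E_s · I_f  ⇒  q = S_e·E_s / (B·(1−ν²)·I_f).
q = 0.006 × 58500 / (1.9 × 0.9159 × 0.82) = 246 kPa

q ≈ 246 kPa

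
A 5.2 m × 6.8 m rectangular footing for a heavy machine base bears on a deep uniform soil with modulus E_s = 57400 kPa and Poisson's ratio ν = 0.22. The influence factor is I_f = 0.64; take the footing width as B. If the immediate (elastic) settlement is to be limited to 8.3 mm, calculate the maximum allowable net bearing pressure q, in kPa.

S_e = q·B·(1−ν²)/E_s · I_f  ⇒  q = S_e·E_s / (B·(1−ν²)·I_f).
q = 0.0083 × 57400 / (5.2 × 0.9516 × 0.64) = 150.4 kPa

q ≈ 150 kPa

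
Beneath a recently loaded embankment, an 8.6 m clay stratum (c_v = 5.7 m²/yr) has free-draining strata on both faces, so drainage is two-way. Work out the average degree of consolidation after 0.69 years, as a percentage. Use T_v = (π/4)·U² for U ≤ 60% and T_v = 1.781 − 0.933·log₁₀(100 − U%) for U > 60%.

Drainage path length: H_d = H/2 = 4.3 m (double drainage).
T_v = c_v·t/H_d² = 5.7×0.69/4.3² = 0.21271.
T_v = 0.21271 corresponds to the U ≤ 60% branch:
U = √(4T_v/π) = 0.5204

U ≈ 52 %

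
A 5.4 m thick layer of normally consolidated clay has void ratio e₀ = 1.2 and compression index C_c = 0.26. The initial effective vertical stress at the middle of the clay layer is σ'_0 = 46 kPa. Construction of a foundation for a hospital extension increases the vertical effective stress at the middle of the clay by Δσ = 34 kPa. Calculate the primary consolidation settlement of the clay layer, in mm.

S_c ≈ 153 mm

Final effective stress: σ'_f = σ'_0 + Δσ = 46 + 34 = 80 kPa.
Normally consolidated clay, so the full stress increment lies on the virgin compression line:
S_c = C_c·H/(1+e₀)·log₁₀(σ'_f/σ'_0) = 0.26×5.4/(1+1.2)×log₁₀(80/46)
    = 0.63818 × 0.24033 = 0.1534 m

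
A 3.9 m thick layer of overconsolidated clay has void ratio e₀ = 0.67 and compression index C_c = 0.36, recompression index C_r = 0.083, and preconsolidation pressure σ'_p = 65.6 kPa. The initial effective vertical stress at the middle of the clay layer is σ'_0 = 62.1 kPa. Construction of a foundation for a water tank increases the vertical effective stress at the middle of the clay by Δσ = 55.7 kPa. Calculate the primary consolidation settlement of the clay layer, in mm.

S_c ≈ 218 mm

Final effective stress: σ'_f = 62.1 + 55.7 = 117.8 kPa.
σ'_f = 117.8 > σ'_p = 65.6 kPa, so the stress path crosses the preconsolidation pressure — recompression up to σ'_p, then virgin compression beyond:
S_c = H/(1+e₀)·[C_r·log₁₀(σ'_p/σ'_0) + C_c·log₁₀(σ'_f/σ'_p)]
    = 3.9/1.67 × [0.083×log₁₀(65.6/62.1) + 0.36×log₁₀(117.8/65.6)]
    = 2.3353 × [0.0019764 + 0.091527] = 0.2184 m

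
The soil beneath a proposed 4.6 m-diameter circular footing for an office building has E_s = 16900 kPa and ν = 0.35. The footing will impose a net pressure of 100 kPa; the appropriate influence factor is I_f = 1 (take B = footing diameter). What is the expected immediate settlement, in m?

S_e ≈ 0.0239 m

Immediate (elastic) settlement: S_e = q·B·(1−ν²)/E_s · I_f.
S_e = 100 × 4.6 × (1 − 0.35²) / 16900 × 1
    = 100 × 4.6 × 0.8775 / 16900 × 1
    = 0.02388 m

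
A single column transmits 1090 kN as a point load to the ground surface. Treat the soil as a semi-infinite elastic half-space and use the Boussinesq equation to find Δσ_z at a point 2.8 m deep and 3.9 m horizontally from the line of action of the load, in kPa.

Δσ_z ≈ 4.48 kPa

Boussinesq vertical stress below a point load on an elastic half-space:
Δσ_z = 3P/(2πz²) · [1 + (r/z)²]^(−5/2)
r/z = 3.9/2.8 = 1.3929; [1+(r/z)²]^(−5/2) = 0.06747.
Δσ_z = 3×1090/(2π×2.8²) × 0.06747 = 66.382 × 0.06747 = 4.479 kPa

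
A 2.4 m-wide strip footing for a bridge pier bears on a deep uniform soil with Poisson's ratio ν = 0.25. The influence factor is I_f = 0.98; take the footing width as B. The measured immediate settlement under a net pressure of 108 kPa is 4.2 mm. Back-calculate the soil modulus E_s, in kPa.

S_e = q·B·(1−ν²)/E_s · I_f  ⇒  E_s = q·B·(1−ν²)·I_f / S_e.
E_s = 108 × 2.4 × 0.9375 × 0.98 / 0.0042 = 56700 kPa

E_s ≈ 56700 kPa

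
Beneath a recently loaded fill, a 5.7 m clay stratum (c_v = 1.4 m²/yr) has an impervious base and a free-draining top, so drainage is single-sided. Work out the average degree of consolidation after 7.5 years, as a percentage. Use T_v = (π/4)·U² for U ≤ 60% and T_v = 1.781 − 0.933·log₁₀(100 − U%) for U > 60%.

Drainage path length: H_d = H = 5.7 m (single drainage).
T_v = c_v·t/H_d² = 1.4×7.5/5.7² = 0.32318.
T_v = 0.32318 corresponds to the U > 60% branch:
U = 1 − 10^((1.781 − T_v)/0.933)/100 = 0.6348

U ≈ 63.5 %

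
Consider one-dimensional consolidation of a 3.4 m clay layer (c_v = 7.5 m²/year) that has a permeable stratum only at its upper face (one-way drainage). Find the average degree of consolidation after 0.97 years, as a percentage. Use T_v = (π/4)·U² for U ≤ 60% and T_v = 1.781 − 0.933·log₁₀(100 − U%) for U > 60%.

Drainage path length: H_d = H = 3.4 m (single drainage).
T_v = c_v·t/H_d² = 7.5×0.97/3.4² = 0.62933.
T_v = 0.62933 corresponds to the U > 60% branch:
U = 1 − 10^((1.781 − T_v)/0.933)/100 = 0.8285

U ≈ 82.8 %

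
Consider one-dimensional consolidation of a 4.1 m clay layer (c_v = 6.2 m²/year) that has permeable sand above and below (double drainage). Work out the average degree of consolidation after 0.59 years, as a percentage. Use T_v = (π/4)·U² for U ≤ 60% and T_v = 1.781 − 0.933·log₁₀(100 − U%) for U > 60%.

U ≈ 90.5 %

Drainage path length: H_d = H/2 = 2.05 m (double drainage).
T_v = c_v·t/H_d² = 6.2×0.59/2.05² = 0.87043.
T_v = 0.87043 corresponds to the U > 60% branch:
U = 1 − 10^((1.781 − T_v)/0.933)/100 = 0.9054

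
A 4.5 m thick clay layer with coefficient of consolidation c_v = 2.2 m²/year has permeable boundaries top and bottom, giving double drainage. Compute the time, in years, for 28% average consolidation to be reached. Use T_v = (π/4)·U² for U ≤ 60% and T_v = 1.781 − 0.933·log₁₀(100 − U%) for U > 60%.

Drainage path length: H_d = H/2 = 2.25 m (double drainage).
U ≤ 60%: T_v = (π/4)·U² = (π/4)×0.28² = 0.061575.
t = T_v·H_d²/c_v = 0.061575×2.25²/2.2 = 0.1417 years.

t ≈ 0.142 years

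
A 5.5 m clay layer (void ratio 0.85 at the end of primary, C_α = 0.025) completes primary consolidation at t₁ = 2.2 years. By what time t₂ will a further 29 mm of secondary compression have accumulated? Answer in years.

t₂ ≈ 5.4 years

S_s = C_α·H/(1+e_p)·log₁₀(t₂/t₁) ⇒ log₁₀(t₂/t₁) = S_s·(1+e_p)/(C_α·H).
log₁₀(t₂/t₁) = 0.029 × (1+0.85) / (0.025×5.5) = 0.3902
t₂ = t₁ × 10^0.3902 = 2.2 × 2.456 = 5.403 years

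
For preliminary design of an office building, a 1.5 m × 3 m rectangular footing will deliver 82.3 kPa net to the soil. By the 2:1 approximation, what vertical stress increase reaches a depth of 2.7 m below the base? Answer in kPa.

By the 2:1 method the load spreads at 1 horizontal : 2 vertical, so at depth z the loaded area has grown by z in each plan dimension:
Δσ = qBL/((B+z)(L+z)) = 82.3×1.5×3/((1.5+2.7)(3+2.7)) = 15.47 kPa

Δσ_z ≈ 15.5 kPa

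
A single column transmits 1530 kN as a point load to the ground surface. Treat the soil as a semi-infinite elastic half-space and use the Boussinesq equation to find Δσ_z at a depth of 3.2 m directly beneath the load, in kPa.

Δσ_z ≈ 71.3 kPa

Boussinesq vertical stress below a point load on an elastic half-space:
Δσ_z = 3P/(2πz²) · [1 + (r/z)²]^(−5/2)
r/z = 0/3.2 = 0; [1+(r/z)²]^(−5/2) = 1.
Δσ_z = 3×1530/(2π×3.2²) × 1 = 71.34 × 1 = 71.34 kPa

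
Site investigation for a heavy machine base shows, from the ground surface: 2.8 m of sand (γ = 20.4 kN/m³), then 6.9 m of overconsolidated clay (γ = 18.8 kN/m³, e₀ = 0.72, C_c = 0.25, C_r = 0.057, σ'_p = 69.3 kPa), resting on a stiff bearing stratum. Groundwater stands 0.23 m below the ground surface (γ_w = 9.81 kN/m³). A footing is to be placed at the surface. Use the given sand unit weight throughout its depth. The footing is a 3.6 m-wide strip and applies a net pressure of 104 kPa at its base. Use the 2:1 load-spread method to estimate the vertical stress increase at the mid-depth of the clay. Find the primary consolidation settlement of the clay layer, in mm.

S_c ≈ 173 mm

Mid-depth of clay below the ground surface: z = 2.8 + 6.9/2 = 6.25 m.
Total vertical stress at mid-clay: σ_v = 20.4×2.8 + 18.8×3.45 = 121.98 kPa.
Pore pressure: u = 9.81×(6.25 − 0.23) = 59.056 kPa.
Initial effective stress: σ'_0 = σ_v − u = 121.98 − 59.056 = 62.924 kPa.
Stress increase at mid-clay by the 2:1 spreading method:
Δσ = qB/(B+z) = 104×3.6/(3.6+6.25) = 38.01 kPa
Final effective stress: σ'_f = 62.924 + 38.01 = 100.93 kPa.
σ'_f = 100.93 > σ'_p = 69.3 kPa, so the stress path crosses the preconsolidation pressure — recompression up to σ'_p, then virgin compression beyond:
S_c = H/(1+e₀)·[C_r·log₁₀(σ'_p/σ'_0) + C_c·log₁₀(σ'_f/σ'_p)]
    = 6.9/1.72 × [0.057×log₁₀(69.3/62.924) + 0.25×log₁₀(100.93/69.3)]
    = 4.0116 × [0.0023893 + 0.040822] = 0.1733 m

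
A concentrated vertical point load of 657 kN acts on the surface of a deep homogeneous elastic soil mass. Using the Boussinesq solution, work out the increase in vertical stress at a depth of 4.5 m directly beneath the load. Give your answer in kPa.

Boussinesq vertical stress below a point load on an elastic half-space:
Δσ_z = 3P/(2πz²) · [1 + (r/z)²]^(−5/2)
r/z = 0/4.5 = 0; [1+(r/z)²]^(−5/2) = 1.
Δσ_z = 3×657/(2π×4.5²) × 1 = 15.491 × 1 = 15.49 kPa

Δσ_z ≈ 15.5 kPa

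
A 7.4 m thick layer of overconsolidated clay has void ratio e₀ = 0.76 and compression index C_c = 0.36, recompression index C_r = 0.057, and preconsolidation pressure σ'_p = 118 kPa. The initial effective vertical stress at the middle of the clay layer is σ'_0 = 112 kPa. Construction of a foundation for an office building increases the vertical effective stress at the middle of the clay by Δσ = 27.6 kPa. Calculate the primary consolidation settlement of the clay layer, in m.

Final effective stress: σ'_f = 112 + 27.6 = 139.6 kPa.
σ'_f = 139.6 > σ'_p = 118 kPa, so the stress path crosses the preconsolidation pressure — recompression up to σ'_p, then virgin compression beyond:
S_c = H/(1+e₀)·[C_r·log₁₀(σ'_p/σ'_0) + C_c·log₁₀(σ'_f/σ'_p)]
    = 7.4/1.76 × [0.057×log₁₀(118/112) + 0.36×log₁₀(139.6/118)]
    = 4.2045 × [0.0012918 + 0.026281] = 0.1159 m

S_c ≈ 0.116 m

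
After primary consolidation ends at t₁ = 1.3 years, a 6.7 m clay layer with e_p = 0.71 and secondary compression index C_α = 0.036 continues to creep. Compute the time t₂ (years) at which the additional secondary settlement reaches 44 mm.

S_s = C_α·H/(1+e_p)·log₁₀(t₂/t₁) ⇒ log₁₀(t₂/t₁) = S_s·(1+e_p)/(C_α·H).
log₁₀(t₂/t₁) = 0.044 × (1+0.71) / (0.036×6.7) = 0.3119
t₂ = t₁ × 10^0.3119 = 1.3 × 2.051 = 2.666 years

t₂ ≈ 2.67 years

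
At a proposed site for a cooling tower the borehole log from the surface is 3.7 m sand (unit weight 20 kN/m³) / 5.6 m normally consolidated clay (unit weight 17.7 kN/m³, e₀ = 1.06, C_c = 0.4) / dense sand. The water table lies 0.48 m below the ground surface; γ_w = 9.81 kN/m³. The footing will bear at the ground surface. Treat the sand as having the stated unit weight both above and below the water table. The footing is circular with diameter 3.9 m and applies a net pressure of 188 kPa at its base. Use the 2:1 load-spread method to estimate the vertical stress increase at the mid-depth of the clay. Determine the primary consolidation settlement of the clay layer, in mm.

S_c ≈ 162 mm

Mid-depth of clay below the ground surface: z = 3.7 + 5.6/2 = 6.5 m.
Total vertical stress at mid-clay: σ_v = 20×3.7 + 17.7×2.8 = 123.56 kPa.
Pore pressure: u = 9.81×(6.5 − 0.48) = 59.056 kPa.
Initial effective stress: σ'_0 = σ_v − u = 123.56 − 59.056 = 64.504 kPa.
Stress increase at mid-clay by the 2:1 spreading method:
Δσ ≈ qD²/(D+z)² = 188×3.9²/(3.9+6.5)² = 26.437 kPa
Final effective stress: σ'_f = σ'_0 + Δσ = 64.504 + 26.437 = 90.941 kPa.
Normally consolidated clay, so the full stress increment lies on the virgin compression line:
S_c = C_c·H/(1+e₀)·log₁₀(σ'_f/σ'_0) = 0.4×5.6/(1+1.06)×log₁₀(90.941/64.504)
    = 1.0874 × 0.14917 = 0.1622 m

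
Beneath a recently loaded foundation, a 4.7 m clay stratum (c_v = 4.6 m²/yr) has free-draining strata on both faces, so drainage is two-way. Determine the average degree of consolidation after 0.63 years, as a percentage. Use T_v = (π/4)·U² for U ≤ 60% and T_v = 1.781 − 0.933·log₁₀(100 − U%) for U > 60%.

U ≈ 77.8 %

Drainage path length: H_d = H/2 = 2.35 m (double drainage).
T_v = c_v·t/H_d² = 4.6×0.63/2.35² = 0.52476.
T_v = 0.52476 corresponds to the U > 60% branch:
U = 1 − 10^((1.781 − T_v)/0.933)/100 = 0.7779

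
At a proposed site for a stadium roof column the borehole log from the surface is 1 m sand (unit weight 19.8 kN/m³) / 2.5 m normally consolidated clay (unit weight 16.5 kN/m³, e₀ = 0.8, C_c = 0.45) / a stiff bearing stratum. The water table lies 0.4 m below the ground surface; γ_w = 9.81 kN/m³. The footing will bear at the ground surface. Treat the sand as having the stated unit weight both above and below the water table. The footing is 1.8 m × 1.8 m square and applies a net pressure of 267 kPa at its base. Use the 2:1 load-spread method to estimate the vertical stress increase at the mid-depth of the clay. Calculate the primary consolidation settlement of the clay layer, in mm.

Mid-depth of clay below the ground surface: z = 1 + 2.5/2 = 2.25 m.
Total vertical stress at mid-clay: σ_v = 19.8×1 + 16.5×1.25 = 40.425 kPa.
Pore pressure: u = 9.81×(2.25 − 0.4) = 18.149 kPa.
Initial effective stress: σ'_0 = σ_v − u = 40.425 − 18.149 = 22.276 kPa.
Stress increase at mid-clay by the 2:1 spreading method:
Δσ = qBL/((B+z)(L+z)) = 267×1.8×1.8/((1.8+2.25)(1.8+2.25)) = 52.741 kPa
Final effective stress: σ'_f = σ'_0 + Δσ = 22.276 + 52.741 = 75.017 kPa.
Normally consolidated clay, so the full stress increment lies on the virgin compression line:
S_c = C_c·H/(1+e₀)·log₁₀(σ'_f/σ'_0) = 0.45×2.5/(1+0.8)×log₁₀(75.017/22.276)
    = 0.625 × 0.52732 = 0.3296 m

S_c ≈ 330 mm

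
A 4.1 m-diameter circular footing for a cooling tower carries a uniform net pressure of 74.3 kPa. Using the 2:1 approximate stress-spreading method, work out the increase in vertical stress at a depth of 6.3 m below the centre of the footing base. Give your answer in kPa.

By the 2:1 method the load spreads at 1 horizontal : 2 vertical, so at depth z the loaded area has grown by z in each plan dimension:
Δσ ≈ qD²/(D+z)² = 74.3×4.1²/(4.1+6.3)² = 11.548 kPa

Δσ_z ≈ 11.5 kPa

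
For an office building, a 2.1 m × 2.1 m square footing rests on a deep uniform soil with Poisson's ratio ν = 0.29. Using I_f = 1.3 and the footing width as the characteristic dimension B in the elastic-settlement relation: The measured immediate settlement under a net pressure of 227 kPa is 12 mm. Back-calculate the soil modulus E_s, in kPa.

S_e = q·B·(1−ν²)/E_s · I_f  ⇒  E_s = q·B·(1−ν²)·I_f / S_e.
E_s = 227 × 2.1 × 0.9159 × 1.3 / 0.012 = 47300 kPa

E_s ≈ 47300 kPa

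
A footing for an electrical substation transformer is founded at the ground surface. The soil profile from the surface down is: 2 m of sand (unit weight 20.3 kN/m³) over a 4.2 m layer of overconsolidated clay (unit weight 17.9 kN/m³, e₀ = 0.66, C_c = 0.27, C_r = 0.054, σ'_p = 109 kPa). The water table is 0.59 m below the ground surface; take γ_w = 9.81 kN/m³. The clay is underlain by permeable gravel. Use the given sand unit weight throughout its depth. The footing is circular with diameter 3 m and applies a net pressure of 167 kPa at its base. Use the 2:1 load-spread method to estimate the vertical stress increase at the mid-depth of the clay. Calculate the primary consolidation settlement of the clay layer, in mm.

Mid-depth of clay below the ground surface: z = 2 + 4.2/2 = 4.1 m.
Total vertical stress at mid-clay: σ_v = 20.3×2 + 17.9×2.1 = 78.19 kPa.
Pore pressure: u = 9.81×(4.1 − 0.59) = 34.433 kPa.
Initial effective stress: σ'_0 = σ_v − u = 78.19 − 34.433 = 43.757 kPa.
Stress increase at mid-clay by the 2:1 spreading method:
Δσ ≈ qD²/(D+z)² = 167×3²/(3+4.1)² = 29.816 kPa
Final effective stress: σ'_f = 43.757 + 29.816 = 73.573 kPa.
σ'_f = 73.573 ≤ σ'_p = 109 kPa, so the clay remains overconsolidated and only the recompression index applies:
S_c = C_r·H/(1+e₀)·log₁₀(σ'_f/σ'_0) = 0.054×4.2/1.66×log₁₀(73.573/43.757)
    = 0.13663 × 0.22567 = 0.03083 m

S_c ≈ 30.8 mm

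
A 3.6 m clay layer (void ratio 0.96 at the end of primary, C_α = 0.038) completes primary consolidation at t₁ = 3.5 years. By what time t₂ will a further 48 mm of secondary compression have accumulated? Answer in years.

t₂ ≈ 17.1 years

S_s = C_α·H/(1+e_p)·log₁₀(t₂/t₁) ⇒ log₁₀(t₂/t₁) = S_s·(1+e_p)/(C_α·H).
log₁₀(t₂/t₁) = 0.048 × (1+0.96) / (0.038×3.6) = 0.6877
t₂ = t₁ × 10^0.6877 = 3.5 × 4.872 = 17.05 years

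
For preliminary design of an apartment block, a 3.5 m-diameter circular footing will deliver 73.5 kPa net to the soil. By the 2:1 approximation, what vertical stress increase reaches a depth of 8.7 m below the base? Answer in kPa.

Δσ_z ≈ 6.05 kPa

By the 2:1 method the load spreads at 1 horizontal : 2 vertical, so at depth z the loaded area has grown by z in each plan dimension:
Δσ ≈ qD²/(D+z)² = 73.5×3.5²/(3.5+8.7)² = 6.0493 kPa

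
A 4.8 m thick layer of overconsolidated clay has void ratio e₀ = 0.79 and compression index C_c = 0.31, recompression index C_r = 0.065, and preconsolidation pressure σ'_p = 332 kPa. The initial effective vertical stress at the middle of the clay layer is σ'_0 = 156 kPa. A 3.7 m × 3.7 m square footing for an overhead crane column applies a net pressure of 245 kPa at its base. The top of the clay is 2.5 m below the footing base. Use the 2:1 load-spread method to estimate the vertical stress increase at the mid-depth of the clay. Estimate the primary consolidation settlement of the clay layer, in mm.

S_c ≈ 19.3 mm

Mid-depth of clay below the footing base: z = 2.5 + 4.8/2 = 4.9 m.
Stress increase at mid-clay by the 2:1 spreading method:
Δσ = qBL/((B+z)(L+z)) = 245×3.7×3.7/((3.7+4.9)(3.7+4.9)) = 45.35 kPa
Final effective stress: σ'_f = 156 + 45.35 = 201.35 kPa.
σ'_f = 201.35 ≤ σ'_p = 332 kPa, so the clay remains overconsolidated and only the recompression index applies:
S_c = C_r·H/(1+e₀)·log₁₀(σ'_f/σ'_0) = 0.065×4.8/1.79×log₁₀(201.35/156)
    = 0.1743 × 0.11083 = 0.01932 m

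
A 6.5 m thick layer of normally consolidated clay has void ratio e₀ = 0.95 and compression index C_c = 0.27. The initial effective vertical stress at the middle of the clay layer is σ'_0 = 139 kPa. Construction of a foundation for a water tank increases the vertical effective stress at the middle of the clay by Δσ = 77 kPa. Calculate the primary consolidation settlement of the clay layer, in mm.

S_c ≈ 172 mm

Final effective stress: σ'_f = σ'_0 + Δσ = 139 + 77 = 216 kPa.
Normally consolidated clay, so the full stress increment lies on the virgin compression line:
S_c = C_c·H/(1+e₀)·log₁₀(σ'_f/σ'_0) = 0.27×6.5/(1+0.95)×log₁₀(216/139)
    = 0.9 × 0.19144 = 0.1723 m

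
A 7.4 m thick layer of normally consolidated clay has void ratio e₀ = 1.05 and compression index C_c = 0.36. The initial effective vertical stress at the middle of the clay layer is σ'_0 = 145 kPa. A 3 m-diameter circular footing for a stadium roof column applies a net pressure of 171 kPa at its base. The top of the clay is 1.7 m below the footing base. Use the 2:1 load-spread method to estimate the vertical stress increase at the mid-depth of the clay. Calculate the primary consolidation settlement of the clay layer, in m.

Mid-depth of clay below the footing base: z = 1.7 + 7.4/2 = 5.4 m.
Stress increase at mid-clay by the 2:1 spreading method:
Δσ ≈ qD²/(D+z)² = 171×3²/(3+5.4)² = 21.811 kPa
Final effective stress: σ'_f = σ'_0 + Δσ = 145 + 21.811 = 166.81 kPa.
Normally consolidated clay, so the full stress increment lies on the virgin compression line:
S_c = C_c·H/(1+e₀)·log₁₀(σ'_f/σ'_0) = 0.36×7.4/(1+1.05)×log₁₀(166.81/145)
    = 1.2995 × 0.060854 = 0.07908 m

S_c ≈ 0.0791 m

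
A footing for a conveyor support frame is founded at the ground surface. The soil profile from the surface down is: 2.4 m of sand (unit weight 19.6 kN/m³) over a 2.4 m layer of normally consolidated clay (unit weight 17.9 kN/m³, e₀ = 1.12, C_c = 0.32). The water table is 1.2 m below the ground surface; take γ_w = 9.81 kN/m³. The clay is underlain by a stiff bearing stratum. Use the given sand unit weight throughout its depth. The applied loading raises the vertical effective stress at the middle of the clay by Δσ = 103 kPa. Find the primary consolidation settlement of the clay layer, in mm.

Mid-depth of clay below the ground surface: z = 2.4 + 2.4/2 = 3.6 m.
Total vertical stress at mid-clay: σ_v = 19.6×2.4 + 17.9×1.2 = 68.52 kPa.
Pore pressure: u = 9.81×(3.6 − 1.2) = 23.544 kPa.
Initial effective stress: σ'_0 = σ_v − u = 68.52 − 23.544 = 44.976 kPa.
Final effective stress: σ'_f = σ'_0 + Δσ = 44.976 + 103 = 147.98 kPa.
Normally consolidated clay, so the full stress increment lies on the virgin compression line:
S_c = C_c·H/(1+e₀)·log₁₀(σ'_f/σ'_0) = 0.32×2.4/(1+1.12)×log₁₀(147.98/44.976)
    = 0.36226 × 0.51722 = 0.1874 m

S_c ≈ 187 mm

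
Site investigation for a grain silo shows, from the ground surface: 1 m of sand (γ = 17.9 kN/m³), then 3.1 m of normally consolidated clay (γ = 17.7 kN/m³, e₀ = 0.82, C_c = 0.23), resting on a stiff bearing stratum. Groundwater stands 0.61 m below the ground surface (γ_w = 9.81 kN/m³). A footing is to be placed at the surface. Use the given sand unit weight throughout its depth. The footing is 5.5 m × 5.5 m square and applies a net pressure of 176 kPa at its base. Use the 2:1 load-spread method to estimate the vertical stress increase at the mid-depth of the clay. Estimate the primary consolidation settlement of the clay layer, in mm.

S_c ≈ 241 mm

Mid-depth of clay below the ground surface: z = 1 + 3.1/2 = 2.55 m.
Total vertical stress at mid-clay: σ_v = 17.9×1 + 17.7×1.55 = 45.335 kPa.
Pore pressure: u = 9.81×(2.55 − 0.61) = 19.031 kPa.
Initial effective stress: σ'_0 = σ_v − u = 45.335 − 19.031 = 26.304 kPa.
Stress increase at mid-clay by the 2:1 spreading method:
Δσ = qBL/((B+z)(L+z)) = 176×5.5×5.5/((5.5+2.55)(5.5+2.55)) = 82.157 kPa
Final effective stress: σ'_f = σ'_0 + Δσ = 26.304 + 82.157 = 108.46 kPa.
Normally consolidated clay, so the full stress increment lies on the virgin compression line:
S_c = C_c·H/(1+e₀)·log₁₀(σ'_f/σ'_0) = 0.23×3.1/(1+0.82)×log₁₀(108.46/26.304)
    = 0.39176 × 0.61525 = 0.241 m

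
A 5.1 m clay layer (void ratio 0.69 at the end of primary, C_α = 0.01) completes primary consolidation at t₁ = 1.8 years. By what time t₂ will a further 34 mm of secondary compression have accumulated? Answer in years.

t₂ ≈ 24.1 years

S_s = C_α·H/(1+e_p)·log₁₀(t₂/t₁) ⇒ log₁₀(t₂/t₁) = S_s·(1+e_p)/(C_α·H).
log₁₀(t₂/t₁) = 0.034 × (1+0.69) / (0.01×5.1) = 1.127
t₂ = t₁ × 10^1.127 = 1.8 × 13.39 = 24.1 years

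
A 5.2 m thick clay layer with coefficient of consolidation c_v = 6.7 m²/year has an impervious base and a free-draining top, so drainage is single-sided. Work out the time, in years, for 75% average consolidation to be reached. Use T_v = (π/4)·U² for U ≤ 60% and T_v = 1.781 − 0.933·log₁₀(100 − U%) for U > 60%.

Drainage path length: H_d = H = 5.2 m (single drainage).
U > 60%: T_v = 1.781 − 0.933·log₁₀(100 − 75) = 0.47672.
t = T_v·H_d²/c_v = 0.47672×5.2²/6.7 = 1.924 years.

t ≈ 1.92 years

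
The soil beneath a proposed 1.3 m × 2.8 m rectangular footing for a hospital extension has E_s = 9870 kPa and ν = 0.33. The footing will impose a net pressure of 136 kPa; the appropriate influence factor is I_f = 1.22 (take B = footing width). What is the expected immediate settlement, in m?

S_e ≈ 0.0195 m

Immediate (elastic) settlement: S_e = q·B·(1−ν²)/E_s · I_f.
S_e = 136 × 1.3 × (1 − 0.33²) / 9870 × 1.22
    = 136 × 1.3 × 0.8911 / 9870 × 1.22
    = 0.01947 m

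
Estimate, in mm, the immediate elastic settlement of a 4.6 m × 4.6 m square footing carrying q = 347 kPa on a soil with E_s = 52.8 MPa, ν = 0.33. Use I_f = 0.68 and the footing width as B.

S_e ≈ 18.3 mm

Immediate (elastic) settlement: S_e = q·B·(1−ν²)/E_s · I_f.
E_s = 52.8 MPa = 52800 kPa.
S_e = 347 × 4.6 × (1 − 0.33²) / 52800 × 0.68
    = 347 × 4.6 × 0.8911 / 52800 × 0.68
    = 0.01832 m = 18.32 mm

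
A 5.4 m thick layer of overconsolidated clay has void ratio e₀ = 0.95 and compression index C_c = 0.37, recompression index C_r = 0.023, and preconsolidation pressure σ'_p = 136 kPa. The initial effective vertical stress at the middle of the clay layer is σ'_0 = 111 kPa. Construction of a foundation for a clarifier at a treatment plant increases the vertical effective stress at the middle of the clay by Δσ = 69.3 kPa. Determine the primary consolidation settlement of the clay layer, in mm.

Final effective stress: σ'_f = 111 + 69.3 = 180.3 kPa.
σ'_f = 180.3 > σ'_p = 136 kPa, so the stress path crosses the preconsolidation pressure — recompression up to σ'_p, then virgin compression beyond:
S_c = H/(1+e₀)·[C_r·log₁₀(σ'_p/σ'_0) + C_c·log₁₀(σ'_f/σ'_p)]
    = 5.4/1.95 × [0.023×log₁₀(136/111) + 0.37×log₁₀(180.3/136)]
    = 2.7692 × [0.002029 + 0.045309] = 0.1311 m

S_c ≈ 131 mm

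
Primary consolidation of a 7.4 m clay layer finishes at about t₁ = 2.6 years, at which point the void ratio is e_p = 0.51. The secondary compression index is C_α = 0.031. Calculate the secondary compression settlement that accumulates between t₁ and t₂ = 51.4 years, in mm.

Secondary compression: S_s = C_α·H/(1+e_p)·log₁₀(t₂/t₁)
S_s = 0.031×7.4/(1+0.51)×log₁₀(51.4/2.6)
    = 0.1519 × 1.296 = 0.1969 m

S_s ≈ 197 mm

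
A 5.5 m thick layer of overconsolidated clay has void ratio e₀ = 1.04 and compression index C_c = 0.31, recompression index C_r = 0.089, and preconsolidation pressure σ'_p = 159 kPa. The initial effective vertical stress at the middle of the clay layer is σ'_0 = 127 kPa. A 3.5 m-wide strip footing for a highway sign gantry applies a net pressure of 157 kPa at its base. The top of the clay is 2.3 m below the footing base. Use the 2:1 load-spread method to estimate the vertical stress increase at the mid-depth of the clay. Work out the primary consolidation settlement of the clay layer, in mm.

Mid-depth of clay below the footing base: z = 2.3 + 5.5/2 = 5.05 m.
Stress increase at mid-clay by the 2:1 spreading method:
Δσ = qB/(B+z) = 157×3.5/(3.5+5.05) = 64.269 kPa
Final effective stress: σ'_f = 127 + 64.269 = 191.27 kPa.
σ'_f = 191.27 > σ'_p = 159 kPa, so the stress path crosses the preconsolidation pressure — recompression up to σ'_p, then virgin compression beyond:
S_c = H/(1+e₀)·[C_r·log₁₀(σ'_p/σ'_0) + C_c·log₁₀(σ'_f/σ'_p)]
    = 5.5/2.04 × [0.089×log₁₀(159/127) + 0.31×log₁₀(191.27/159)]
    = 2.6961 × [0.0086858 + 0.024877] = 0.09049 m

S_c ≈ 90.5 mm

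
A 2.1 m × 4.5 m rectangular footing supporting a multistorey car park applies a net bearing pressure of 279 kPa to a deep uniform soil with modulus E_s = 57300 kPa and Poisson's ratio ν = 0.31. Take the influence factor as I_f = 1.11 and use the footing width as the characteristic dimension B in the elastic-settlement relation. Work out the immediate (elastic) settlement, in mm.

Immediate (elastic) settlement: S_e = q·B·(1−ν²)/E_s · I_f.
S_e = 279 × 2.1 × (1 − 0.31²) / 57300 × 1.11
    = 279 × 2.1 × 0.9039 / 57300 × 1.11
    = 0.01026 m = 10.26 mm

S_e ≈ 10.3 mm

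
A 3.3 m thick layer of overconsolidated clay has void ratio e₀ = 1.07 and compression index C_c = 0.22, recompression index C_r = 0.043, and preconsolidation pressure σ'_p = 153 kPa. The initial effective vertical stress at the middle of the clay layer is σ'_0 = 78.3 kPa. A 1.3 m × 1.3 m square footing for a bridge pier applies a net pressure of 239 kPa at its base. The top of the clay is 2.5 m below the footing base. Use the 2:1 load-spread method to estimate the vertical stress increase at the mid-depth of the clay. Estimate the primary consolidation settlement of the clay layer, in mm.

S_c ≈ 4.77 mm

Mid-depth of clay below the footing base: z = 2.5 + 3.3/2 = 4.15 m.
Stress increase at mid-clay by the 2:1 spreading method:
Δσ = qBL/((B+z)(L+z)) = 239×1.3×1.3/((1.3+4.15)(1.3+4.15)) = 13.599 kPa
Final effective stress: σ'_f = 78.3 + 13.599 = 91.899 kPa.
σ'_f = 91.899 ≤ σ'_p = 153 kPa, so the clay remains overconsolidated and only the recompression index applies:
S_c = C_r·H/(1+e₀)·log₁₀(σ'_f/σ'_0) = 0.043×3.3/2.07×log₁₀(91.899/78.3)
    = 0.068551 × 0.069549 = 0.004768 m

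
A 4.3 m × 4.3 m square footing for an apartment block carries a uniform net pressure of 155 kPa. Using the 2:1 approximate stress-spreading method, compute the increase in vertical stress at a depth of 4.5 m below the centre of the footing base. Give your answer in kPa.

By the 2:1 method the load spreads at 1 horizontal : 2 vertical, so at depth z the loaded area has grown by z in each plan dimension:
Δσ = qBL/((B+z)(L+z)) = 155×4.3×4.3/((4.3+4.5)(4.3+4.5)) = 37.009 kPa

Δσ_z ≈ 37 kPa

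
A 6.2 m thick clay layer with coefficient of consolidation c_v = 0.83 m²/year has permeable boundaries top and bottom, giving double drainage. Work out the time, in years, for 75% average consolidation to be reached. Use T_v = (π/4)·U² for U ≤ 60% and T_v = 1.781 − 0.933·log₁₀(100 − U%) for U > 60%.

t ≈ 5.52 years

Drainage path length: H_d = H/2 = 3.1 m (double drainage).
U > 60%: T_v = 1.781 − 0.933·log₁₀(100 − 75) = 0.47672.
t = T_v·H_d²/c_v = 0.47672×3.1²/0.83 = 5.52 years.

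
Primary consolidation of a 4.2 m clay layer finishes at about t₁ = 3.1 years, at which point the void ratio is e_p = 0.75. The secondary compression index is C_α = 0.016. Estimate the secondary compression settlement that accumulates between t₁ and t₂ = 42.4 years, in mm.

S_s ≈ 43.6 mm

Secondary compression: S_s = C_α·H/(1+e_p)·log₁₀(t₂/t₁)
S_s = 0.016×4.2/(1+0.75)×log₁₀(42.4/3.1)
    = 0.0384 × 1.136 = 0.04362 m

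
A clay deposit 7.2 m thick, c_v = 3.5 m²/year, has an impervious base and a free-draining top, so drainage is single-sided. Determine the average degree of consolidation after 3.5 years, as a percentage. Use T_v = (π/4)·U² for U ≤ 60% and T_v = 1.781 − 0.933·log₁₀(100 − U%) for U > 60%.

U ≈ 54.9 %

Drainage path length: H_d = H = 7.2 m (single drainage).
T_v = c_v·t/H_d² = 3.5×3.5/7.2² = 0.2363.
T_v = 0.2363 corresponds to the U ≤ 60% branch:
U = √(4T_v/π) = 0.5485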